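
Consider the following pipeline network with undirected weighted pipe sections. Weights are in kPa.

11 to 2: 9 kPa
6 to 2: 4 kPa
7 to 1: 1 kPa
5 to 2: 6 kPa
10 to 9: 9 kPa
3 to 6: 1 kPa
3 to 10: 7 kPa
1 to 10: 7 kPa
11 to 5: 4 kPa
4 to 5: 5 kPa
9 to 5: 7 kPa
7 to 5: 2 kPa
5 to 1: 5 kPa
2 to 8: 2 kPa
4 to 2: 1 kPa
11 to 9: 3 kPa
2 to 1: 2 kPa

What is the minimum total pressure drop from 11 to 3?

Shortest distances from 11:
11: 0
9: 3  (via 11)
5: 4  (via 11)
7: 6  (via 5)
1: 7  (via 7)
2: 9  (via 11)
4: 9  (via 5)
8: 11  (via 2)
10: 12  (via 9)
6: 13  (via 2)
3: 14  (via 6)
Shortest route: 11–2–6–3 = 14 kPa.

14 kPa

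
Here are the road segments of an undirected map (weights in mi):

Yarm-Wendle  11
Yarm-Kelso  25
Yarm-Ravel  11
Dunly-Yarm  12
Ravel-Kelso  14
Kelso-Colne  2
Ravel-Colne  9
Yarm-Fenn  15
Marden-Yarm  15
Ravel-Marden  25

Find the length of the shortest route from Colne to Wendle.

Settle nodes by increasing distance from Colne:
Colne: 0
Kelso: 2  (via Colne)
Ravel: 9  (via Colne)
Yarm: 20  (via Ravel)
Wendle: 31  (via Yarm)
Shortest route: Colne–Ravel–Yarm–Wendle = 31 mi.

31 mi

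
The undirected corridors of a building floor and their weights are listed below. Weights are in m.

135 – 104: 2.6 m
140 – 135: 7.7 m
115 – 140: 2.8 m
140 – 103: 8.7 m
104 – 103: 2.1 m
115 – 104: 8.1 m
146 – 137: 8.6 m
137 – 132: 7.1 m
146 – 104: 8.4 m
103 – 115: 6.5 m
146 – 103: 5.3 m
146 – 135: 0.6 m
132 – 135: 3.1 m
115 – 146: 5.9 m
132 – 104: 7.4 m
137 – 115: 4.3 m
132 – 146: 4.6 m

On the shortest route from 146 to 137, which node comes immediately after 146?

Candidate routes:
146–135–132–137: 0.6+3.1+7.1 = 10.8
146–115–137: 5.9+4.3 = 10.2
146–137: 8.6 = 8.6
The minimum is 8.6 m via 146–137.
So from 146 the first move is to 137.

137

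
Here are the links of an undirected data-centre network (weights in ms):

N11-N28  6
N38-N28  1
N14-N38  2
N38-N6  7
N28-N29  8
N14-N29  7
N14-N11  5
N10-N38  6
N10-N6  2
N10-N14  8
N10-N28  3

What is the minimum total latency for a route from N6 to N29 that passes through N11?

23 ms

Best N6 to N11: N6 → N10 → N28 → N11 costing 11
Best N11 to N29: N11 → N14 → N29 costing 12
Total via N11: 11 + 12 = 23 ms.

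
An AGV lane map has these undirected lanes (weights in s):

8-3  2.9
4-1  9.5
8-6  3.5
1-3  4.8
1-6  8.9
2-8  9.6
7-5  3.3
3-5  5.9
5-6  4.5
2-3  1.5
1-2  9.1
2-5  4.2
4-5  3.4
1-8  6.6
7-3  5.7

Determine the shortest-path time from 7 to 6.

Running Dijkstra from 7:
7: 0
5: 3.3  (via 7)
3: 5.7  (via 7)
4: 6.7  (via 5)
2: 7.2  (via 3)
6: 7.8  (via 5)
Shortest route: 7–5–6 = 7.8 s.

7.8 s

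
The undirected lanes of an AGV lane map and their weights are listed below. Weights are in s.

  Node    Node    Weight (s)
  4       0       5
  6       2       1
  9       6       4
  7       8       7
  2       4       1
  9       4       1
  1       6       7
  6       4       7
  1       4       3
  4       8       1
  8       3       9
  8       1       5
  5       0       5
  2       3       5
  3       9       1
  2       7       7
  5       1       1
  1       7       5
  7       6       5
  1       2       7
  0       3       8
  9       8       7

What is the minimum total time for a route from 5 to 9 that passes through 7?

Best 5 to 7: 5–1–7 costing 6
Best 7 to 9: 7–6–2–4–9 costing 8
Total via 7: 6 + 8 = 14 s.

14 s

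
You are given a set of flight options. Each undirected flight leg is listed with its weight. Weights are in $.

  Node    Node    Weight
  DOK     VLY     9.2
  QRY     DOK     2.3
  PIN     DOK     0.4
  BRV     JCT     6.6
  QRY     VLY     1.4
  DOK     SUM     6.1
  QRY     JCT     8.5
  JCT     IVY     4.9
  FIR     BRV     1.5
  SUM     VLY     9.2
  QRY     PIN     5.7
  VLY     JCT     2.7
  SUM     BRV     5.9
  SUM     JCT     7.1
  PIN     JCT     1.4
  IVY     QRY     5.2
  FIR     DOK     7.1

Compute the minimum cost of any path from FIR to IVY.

$13

Candidate routes:
FIR–DOK–PIN–JCT–IVY: 7.1+0.4+1.4+4.9 = 13.8
FIR–BRV–JCT–IVY: 1.5+6.6+4.9 = 13
Cheapest is FIR–BRV–JCT–IVY at $13.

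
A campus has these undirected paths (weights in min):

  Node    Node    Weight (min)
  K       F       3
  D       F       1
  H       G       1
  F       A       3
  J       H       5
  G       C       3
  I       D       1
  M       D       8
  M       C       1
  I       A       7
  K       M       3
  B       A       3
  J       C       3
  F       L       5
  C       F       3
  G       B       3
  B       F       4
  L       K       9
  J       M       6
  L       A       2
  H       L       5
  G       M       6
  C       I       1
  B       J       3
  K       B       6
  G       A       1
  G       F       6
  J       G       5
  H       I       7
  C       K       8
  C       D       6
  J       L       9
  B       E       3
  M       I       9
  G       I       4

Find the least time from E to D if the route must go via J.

Best E to J: E → B → J costing 6
Best J to D: J → C → I → D costing 5
Total via J: 6 + 5 = 11 min.

11 min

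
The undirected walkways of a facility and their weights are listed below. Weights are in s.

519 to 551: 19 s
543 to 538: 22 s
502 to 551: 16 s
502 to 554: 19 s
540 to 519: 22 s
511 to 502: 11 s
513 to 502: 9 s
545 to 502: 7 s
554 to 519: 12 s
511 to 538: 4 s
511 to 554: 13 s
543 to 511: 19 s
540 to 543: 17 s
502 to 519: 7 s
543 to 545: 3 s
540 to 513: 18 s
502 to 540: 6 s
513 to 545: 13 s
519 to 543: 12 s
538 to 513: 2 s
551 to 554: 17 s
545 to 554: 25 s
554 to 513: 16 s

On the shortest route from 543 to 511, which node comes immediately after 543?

Compare a few routes:
543 - 511: 19 = 19
543 - 545 - 513 - 538 - 511: 3+13+2+4 = 22
543 - 545 - 502 - 511: 3+7+11 = 21
543 - 545 - 502 - 513 - 538 - 511: 3+7+9+2+4 = 25
Cheapest is 543 - 511 at 19 s.
So from 543 the first move is to 511.

511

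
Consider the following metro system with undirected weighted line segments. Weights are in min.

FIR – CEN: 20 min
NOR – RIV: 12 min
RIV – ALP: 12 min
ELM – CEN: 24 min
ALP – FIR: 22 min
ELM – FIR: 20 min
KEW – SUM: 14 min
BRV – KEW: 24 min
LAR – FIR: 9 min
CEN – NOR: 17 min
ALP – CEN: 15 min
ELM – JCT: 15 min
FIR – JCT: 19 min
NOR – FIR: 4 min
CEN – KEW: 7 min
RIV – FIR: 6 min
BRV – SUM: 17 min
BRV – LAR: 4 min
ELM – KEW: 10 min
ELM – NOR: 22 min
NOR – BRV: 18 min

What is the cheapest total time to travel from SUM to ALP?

36 min

Candidate routes:
SUM → BRV → LAR → FIR → ALP: 17+4+9+22 = 52
SUM → BRV → LAR → FIR → RIV → ALP: 17+4+9+6+12 = 48
SUM → KEW → CEN → ALP: 14+7+15 = 36
Cheapest is SUM → KEW → CEN → ALP at 36 min.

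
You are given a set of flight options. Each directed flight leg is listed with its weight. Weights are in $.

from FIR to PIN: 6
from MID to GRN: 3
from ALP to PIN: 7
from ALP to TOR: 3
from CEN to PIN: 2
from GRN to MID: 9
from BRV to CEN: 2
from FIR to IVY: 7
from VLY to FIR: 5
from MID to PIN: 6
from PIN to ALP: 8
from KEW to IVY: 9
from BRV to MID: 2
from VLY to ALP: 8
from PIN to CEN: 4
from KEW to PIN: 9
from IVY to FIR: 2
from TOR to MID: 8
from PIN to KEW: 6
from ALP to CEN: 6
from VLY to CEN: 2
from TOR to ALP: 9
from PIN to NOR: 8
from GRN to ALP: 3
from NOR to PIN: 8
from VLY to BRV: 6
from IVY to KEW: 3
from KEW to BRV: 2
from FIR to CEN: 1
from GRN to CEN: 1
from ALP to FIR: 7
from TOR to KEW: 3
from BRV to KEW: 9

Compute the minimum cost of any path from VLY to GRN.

Enumerating some paths:
VLY - CEN - PIN - KEW - BRV - MID - GRN: 2+2+6+2+2+3 = 17
VLY - FIR - CEN - PIN - KEW - BRV - MID - GRN: 5+1+2+6+2+2+3 = 21
VLY - BRV - MID - GRN: 6+2+3 = 11
VLY - ALP - TOR - KEW - BRV - MID - GRN: 8+3+3+2+2+3 = 21
Cheapest is VLY - BRV - MID - GRN at $11.

$11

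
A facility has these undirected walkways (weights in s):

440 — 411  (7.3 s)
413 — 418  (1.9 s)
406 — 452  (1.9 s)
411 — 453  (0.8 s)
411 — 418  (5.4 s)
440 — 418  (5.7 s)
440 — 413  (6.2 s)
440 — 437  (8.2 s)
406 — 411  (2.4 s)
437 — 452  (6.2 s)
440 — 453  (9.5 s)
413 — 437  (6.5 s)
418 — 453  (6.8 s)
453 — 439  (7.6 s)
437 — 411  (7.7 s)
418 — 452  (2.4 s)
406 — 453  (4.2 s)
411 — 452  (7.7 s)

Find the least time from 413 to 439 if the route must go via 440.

Best 413 to 440: 413–440 costing 6.2
Shortest 440→439: 440–411–453–439 = 15.7
Total via 440: 6.2 + 15.7 = 21.9 s.

21.9 s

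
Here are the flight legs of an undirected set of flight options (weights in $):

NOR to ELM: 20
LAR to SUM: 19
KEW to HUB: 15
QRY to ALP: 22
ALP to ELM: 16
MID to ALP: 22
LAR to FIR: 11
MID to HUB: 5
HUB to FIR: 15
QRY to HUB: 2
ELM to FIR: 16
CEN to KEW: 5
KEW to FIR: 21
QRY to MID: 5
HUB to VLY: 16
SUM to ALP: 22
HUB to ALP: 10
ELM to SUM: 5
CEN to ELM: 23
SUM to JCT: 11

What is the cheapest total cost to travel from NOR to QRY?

$48

Shortest distances from NOR:
NOR: 0
ELM: 20  (via NOR)
SUM: 25  (via ELM)
JCT: 36  (via SUM)
ALP: 36  (via ELM)
FIR: 36  (via ELM)
CEN: 43  (via ELM)
LAR: 44  (via SUM)
HUB: 46  (via ALP)
KEW: 48  (via CEN)
QRY: 48  (via HUB)
Shortest route: NOR–ELM–ALP–HUB–QRY = $48.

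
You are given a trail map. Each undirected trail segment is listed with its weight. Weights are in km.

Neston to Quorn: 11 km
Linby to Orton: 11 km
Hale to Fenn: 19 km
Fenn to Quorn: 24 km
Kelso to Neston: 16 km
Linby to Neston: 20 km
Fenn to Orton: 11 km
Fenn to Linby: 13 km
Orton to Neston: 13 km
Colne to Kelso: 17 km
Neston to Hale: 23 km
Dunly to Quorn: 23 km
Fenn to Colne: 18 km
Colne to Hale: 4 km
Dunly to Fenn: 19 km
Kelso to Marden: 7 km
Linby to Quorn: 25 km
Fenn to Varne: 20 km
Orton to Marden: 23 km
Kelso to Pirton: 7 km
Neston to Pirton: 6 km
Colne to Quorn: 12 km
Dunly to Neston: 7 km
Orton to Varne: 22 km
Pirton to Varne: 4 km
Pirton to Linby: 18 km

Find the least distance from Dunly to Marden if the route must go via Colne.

54 km

Best Dunly to Colne: Dunly–Neston–Quorn–Colne costing 30
Best Colne to Marden: Colne–Kelso–Marden costing 24
Total via Colne: 30 + 24 = 54 km.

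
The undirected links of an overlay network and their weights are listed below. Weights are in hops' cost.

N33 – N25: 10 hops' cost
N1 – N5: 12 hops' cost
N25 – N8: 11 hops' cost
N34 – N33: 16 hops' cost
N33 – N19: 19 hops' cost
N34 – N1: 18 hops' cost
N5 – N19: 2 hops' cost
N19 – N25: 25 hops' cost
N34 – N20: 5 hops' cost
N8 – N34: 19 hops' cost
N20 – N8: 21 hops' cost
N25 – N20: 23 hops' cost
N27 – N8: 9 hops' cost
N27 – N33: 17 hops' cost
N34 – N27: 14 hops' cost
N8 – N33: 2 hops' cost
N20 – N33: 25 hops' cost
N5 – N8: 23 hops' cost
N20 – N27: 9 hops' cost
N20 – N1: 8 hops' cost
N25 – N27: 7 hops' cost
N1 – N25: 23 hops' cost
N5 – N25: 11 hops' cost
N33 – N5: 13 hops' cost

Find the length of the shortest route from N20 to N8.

Shortest distances from N20:
N20: 0
N34: 5  (via N20)
N1: 8  (via N20)
N27: 9  (via N20)
N25: 16  (via N27)
N8: 18  (via N27)
Shortest route: N20 → N27 → N8 = 18 hops' cost.

18 hops' cost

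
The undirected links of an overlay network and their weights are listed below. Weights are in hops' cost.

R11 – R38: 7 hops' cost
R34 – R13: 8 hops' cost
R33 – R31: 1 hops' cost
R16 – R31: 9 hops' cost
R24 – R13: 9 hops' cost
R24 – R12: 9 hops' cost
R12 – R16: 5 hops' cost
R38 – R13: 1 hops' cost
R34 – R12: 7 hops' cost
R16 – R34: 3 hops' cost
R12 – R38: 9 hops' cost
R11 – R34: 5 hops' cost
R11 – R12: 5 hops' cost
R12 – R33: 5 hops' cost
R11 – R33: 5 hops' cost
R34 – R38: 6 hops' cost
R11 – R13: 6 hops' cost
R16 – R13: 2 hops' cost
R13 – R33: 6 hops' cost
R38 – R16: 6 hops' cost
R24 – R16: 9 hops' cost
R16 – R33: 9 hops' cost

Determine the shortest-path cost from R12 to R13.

Settle nodes by increasing distance from R12:
R12: 0
R33: 5  (via R12)
R16: 5  (via R12)
R11: 5  (via R12)
R31: 6  (via R33)
R13: 7  (via R16)
Shortest route: R12–R16–R13 = 7 hops' cost.

7 hops' cost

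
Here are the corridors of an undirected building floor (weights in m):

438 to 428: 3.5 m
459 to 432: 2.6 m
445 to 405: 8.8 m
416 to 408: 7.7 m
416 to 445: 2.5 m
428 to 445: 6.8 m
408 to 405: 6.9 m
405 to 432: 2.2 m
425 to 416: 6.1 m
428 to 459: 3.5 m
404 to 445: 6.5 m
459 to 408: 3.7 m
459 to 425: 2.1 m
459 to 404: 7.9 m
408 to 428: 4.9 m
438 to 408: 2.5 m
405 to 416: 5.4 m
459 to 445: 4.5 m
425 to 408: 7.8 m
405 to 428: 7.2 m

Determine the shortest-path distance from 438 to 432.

Candidate routes:
438–408–405–432: 2.5+6.9+2.2 = 11.6
438–428–459–432: 3.5+3.5+2.6 = 9.6
438–408–459–432: 2.5+3.7+2.6 = 8.8
Cheapest is 438–408–459–432 at 8.8 m.

8.8 m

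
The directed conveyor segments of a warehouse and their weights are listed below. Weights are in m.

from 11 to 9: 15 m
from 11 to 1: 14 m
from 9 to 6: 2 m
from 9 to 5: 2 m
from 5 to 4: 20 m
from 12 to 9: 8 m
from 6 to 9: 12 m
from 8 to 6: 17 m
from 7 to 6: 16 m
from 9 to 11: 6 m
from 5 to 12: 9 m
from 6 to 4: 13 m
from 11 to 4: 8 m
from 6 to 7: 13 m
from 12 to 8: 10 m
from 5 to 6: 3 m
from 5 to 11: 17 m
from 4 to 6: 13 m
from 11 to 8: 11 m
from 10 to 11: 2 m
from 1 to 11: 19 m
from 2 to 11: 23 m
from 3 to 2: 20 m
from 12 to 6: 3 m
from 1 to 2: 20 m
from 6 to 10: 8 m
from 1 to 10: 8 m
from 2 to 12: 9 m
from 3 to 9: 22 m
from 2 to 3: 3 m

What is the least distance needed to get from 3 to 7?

Running Dijkstra from 3:
3: 0
2: 20  (via 3)
9: 22  (via 3)
5: 24  (via 9)
6: 24  (via 9)
11: 28  (via 9)
12: 29  (via 2)
10: 32  (via 6)
4: 36  (via 11)
7: 37  (via 6)
Shortest route: 3 → 9 → 6 → 7 = 37 m.

37 m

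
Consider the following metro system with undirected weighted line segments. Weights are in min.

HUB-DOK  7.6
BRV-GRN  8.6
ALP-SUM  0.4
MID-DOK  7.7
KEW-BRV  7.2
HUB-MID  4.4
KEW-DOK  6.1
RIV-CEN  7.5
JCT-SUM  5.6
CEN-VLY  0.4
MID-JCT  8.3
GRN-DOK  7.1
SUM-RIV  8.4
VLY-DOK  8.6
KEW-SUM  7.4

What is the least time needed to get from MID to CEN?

Settle nodes by increasing distance from MID:
MID: 0
HUB: 4.4  (via MID)
DOK: 7.7  (via MID)
JCT: 8.3  (via MID)
KEW: 13.8  (via DOK)
SUM: 13.9  (via JCT)
ALP: 14.3  (via SUM)
GRN: 14.8  (via DOK)
VLY: 16.3  (via DOK)
CEN: 16.7  (via VLY)
Shortest route: MID → DOK → VLY → CEN = 16.7 min.

16.7 min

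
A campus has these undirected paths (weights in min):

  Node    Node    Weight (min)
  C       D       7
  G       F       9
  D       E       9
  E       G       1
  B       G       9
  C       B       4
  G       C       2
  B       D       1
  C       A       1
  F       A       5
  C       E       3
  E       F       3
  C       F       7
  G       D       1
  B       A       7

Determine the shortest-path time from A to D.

4 min

Shortest distances from A:
A: 0
C: 1  (via A)
G: 3  (via C)
D: 4  (via G)
Shortest route: A–C–G–D = 4 min.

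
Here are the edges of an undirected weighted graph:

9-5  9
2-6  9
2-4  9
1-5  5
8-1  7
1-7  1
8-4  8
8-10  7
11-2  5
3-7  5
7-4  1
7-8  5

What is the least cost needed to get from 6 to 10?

Settle nodes by increasing distance from 6:
6: 0
2: 9  (via 6)
11: 14  (via 2)
4: 18  (via 2)
7: 19  (via 4)
1: 20  (via 7)
3: 24  (via 7)
8: 24  (via 7)
5: 25  (via 1)
10: 31  (via 8)
Shortest route: 6–2–4–7–8–10 = 31.

31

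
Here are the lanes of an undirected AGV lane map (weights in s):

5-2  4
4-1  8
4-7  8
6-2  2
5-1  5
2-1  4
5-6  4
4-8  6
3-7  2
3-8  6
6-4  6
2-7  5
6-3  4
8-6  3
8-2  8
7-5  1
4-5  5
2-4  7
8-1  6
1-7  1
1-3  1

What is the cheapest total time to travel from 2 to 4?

7 s

Running Dijkstra from 2:
2: 0
6: 2  (via 2)
1: 4  (via 2)
5: 4  (via 2)
3: 5  (via 1)
7: 5  (via 2)
8: 5  (via 6)
4: 7  (via 2)
Shortest route: 2–4 = 7 s.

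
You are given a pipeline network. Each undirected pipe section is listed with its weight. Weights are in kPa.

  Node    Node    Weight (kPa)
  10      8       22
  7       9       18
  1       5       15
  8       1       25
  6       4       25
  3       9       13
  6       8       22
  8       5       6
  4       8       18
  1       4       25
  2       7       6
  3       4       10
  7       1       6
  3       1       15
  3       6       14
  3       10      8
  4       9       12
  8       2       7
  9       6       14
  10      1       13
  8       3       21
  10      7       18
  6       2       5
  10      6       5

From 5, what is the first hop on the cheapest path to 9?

Compare a few routes:
5–8–4–9: 6+18+12 = 36
5–1–7–9: 15+6+18 = 39
5–8–2–6–9: 6+7+5+14 = 32
5–8–2–7–9: 6+7+6+18 = 37
Cheapest is 5–8–2–6–9 at 32 kPa.
So from 5 the first move is to 8.

8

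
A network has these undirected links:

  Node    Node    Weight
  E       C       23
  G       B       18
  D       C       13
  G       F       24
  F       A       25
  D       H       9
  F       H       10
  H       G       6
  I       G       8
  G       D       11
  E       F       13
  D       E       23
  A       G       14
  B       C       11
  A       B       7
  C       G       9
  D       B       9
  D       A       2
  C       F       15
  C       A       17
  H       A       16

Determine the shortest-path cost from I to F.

24

Settle nodes by increasing distance from I:
I: 0
G: 8  (via I)
H: 14  (via G)
C: 17  (via G)
D: 19  (via G)
A: 21  (via D)
F: 24  (via H)
Shortest route: I–G–H–F = 24.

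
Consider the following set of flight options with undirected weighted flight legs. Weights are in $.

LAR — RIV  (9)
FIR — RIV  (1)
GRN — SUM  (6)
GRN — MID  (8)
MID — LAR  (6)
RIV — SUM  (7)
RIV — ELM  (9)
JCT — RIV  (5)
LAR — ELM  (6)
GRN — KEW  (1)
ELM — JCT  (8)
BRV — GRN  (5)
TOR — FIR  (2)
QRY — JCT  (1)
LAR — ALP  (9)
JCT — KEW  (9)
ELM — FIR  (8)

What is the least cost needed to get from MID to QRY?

$19

Compare a few routes:
MID → GRN → KEW → JCT → QRY: 8+1+9+1 = 19
MID → LAR → RIV → JCT → QRY: 6+9+5+1 = 21
The minimum is $19 via MID → GRN → KEW → JCT → QRY.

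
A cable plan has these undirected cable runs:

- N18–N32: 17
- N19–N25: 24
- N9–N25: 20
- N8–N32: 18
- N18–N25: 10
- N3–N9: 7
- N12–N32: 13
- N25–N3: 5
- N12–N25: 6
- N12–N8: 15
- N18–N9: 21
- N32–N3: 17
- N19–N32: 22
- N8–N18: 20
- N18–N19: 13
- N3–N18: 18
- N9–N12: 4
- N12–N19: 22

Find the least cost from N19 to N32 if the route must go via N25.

42

Shortest N19→N25: N19–N18–N25 = 23
Best N25 to N32: N25–N12–N32 costing 19
Total via N25: 23 + 19 = 42.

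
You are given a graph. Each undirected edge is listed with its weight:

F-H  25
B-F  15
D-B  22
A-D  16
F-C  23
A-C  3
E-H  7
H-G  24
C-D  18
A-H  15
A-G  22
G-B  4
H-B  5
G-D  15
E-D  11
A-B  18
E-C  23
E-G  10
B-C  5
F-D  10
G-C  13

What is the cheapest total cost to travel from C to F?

Candidate routes:
C - B - F: 5+15 = 20
C - F: 23 = 23
C - D - F: 18+10 = 28
C - A - D - F: 3+16+10 = 29
The minimum is 20 via C - B - F.

20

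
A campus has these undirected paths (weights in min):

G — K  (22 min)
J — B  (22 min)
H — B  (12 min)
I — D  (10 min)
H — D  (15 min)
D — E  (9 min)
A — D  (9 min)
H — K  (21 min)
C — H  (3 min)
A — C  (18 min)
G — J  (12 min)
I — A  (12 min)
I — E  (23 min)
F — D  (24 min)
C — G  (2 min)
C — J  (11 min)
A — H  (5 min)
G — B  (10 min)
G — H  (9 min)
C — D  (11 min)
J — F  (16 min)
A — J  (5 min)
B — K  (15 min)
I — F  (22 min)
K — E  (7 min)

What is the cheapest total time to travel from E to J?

23 min

Settle nodes by increasing distance from E:
E: 0
K: 7  (via E)
D: 9  (via E)
A: 18  (via D)
I: 19  (via D)
C: 20  (via D)
B: 22  (via K)
G: 22  (via C)
H: 23  (via A)
J: 23  (via A)
Shortest route: E–D–A–J = 23 min.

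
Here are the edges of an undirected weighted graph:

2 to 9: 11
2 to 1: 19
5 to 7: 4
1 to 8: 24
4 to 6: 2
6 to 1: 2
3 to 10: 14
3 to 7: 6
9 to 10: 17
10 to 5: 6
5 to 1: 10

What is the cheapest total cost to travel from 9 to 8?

54

Running Dijkstra from 9:
9: 0
2: 11  (via 9)
10: 17  (via 9)
5: 23  (via 10)
7: 27  (via 5)
1: 30  (via 2)
3: 31  (via 10)
6: 32  (via 1)
4: 34  (via 6)
8: 54  (via 1)
Shortest route: 9–2–1–8 = 54.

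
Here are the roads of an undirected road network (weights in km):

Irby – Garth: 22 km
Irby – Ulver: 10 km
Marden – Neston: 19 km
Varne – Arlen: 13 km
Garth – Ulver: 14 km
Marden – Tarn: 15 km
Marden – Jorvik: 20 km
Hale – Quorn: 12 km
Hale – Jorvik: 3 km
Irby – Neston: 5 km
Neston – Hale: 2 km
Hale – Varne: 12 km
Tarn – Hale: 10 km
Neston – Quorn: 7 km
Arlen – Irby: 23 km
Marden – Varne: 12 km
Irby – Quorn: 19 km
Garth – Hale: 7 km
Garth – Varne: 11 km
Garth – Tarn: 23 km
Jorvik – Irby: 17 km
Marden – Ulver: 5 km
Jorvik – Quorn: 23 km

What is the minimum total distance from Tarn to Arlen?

Running Dijkstra from Tarn:
Tarn: 0
Hale: 10  (via Tarn)
Neston: 12  (via Hale)
Jorvik: 13  (via Hale)
Marden: 15  (via Tarn)
Irby: 17  (via Neston)
Garth: 17  (via Hale)
Quorn: 19  (via Neston)
Ulver: 20  (via Marden)
Varne: 22  (via Hale)
Arlen: 35  (via Varne)
Shortest route: Tarn → Hale → Varne → Arlen = 35 km.

35 km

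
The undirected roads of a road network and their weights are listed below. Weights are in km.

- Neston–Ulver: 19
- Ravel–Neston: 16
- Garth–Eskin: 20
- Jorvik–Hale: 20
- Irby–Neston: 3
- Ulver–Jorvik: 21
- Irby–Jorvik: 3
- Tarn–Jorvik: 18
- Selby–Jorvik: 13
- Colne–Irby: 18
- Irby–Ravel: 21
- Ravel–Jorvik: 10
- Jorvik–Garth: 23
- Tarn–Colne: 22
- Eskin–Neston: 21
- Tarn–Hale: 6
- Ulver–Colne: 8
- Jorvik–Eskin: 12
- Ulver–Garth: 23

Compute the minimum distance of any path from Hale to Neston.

Running Dijkstra from Hale:
Hale: 0
Tarn: 6  (via Hale)
Jorvik: 20  (via Hale)
Irby: 23  (via Jorvik)
Neston: 26  (via Irby)
Shortest route: Hale–Jorvik–Irby–Neston = 26 km.

26 km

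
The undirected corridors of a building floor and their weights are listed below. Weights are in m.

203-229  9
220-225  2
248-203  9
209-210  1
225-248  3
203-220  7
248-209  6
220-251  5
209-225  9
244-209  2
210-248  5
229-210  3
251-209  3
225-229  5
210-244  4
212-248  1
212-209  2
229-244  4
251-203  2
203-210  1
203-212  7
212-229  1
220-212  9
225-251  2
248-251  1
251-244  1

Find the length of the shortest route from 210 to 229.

3 m

Enumerating some paths:
210–229: 3 = 3
210–209–212–229: 1+2+1 = 4
Cheapest is 210–229 at 3 m.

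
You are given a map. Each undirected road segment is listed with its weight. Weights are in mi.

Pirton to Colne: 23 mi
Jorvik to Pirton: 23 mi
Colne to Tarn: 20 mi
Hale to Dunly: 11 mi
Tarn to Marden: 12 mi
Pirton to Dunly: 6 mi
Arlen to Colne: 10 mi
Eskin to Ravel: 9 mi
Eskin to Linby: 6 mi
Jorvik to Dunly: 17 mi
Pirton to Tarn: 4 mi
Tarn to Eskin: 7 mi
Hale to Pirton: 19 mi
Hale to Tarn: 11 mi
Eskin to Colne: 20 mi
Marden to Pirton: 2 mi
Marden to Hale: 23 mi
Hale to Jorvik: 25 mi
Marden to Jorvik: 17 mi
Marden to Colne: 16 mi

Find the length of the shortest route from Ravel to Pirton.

20 mi

Running Dijkstra from Ravel:
Ravel: 0
Eskin: 9  (via Ravel)
Linby: 15  (via Eskin)
Tarn: 16  (via Eskin)
Pirton: 20  (via Tarn)
Shortest route: Ravel → Eskin → Tarn → Pirton = 20 mi.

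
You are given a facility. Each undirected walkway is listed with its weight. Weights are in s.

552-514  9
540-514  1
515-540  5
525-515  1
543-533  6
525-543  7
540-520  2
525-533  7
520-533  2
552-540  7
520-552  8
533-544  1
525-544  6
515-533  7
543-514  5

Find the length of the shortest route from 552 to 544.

11 s

Compare a few routes:
552 - 520 - 533 - 544: 8+2+1 = 11
552 - 514 - 540 - 520 - 533 - 544: 9+1+2+2+1 = 15
552 - 540 - 520 - 533 - 544: 7+2+2+1 = 12
552 - 540 - 515 - 525 - 544: 7+5+1+6 = 19
Cheapest is 552 - 520 - 533 - 544 at 11 s.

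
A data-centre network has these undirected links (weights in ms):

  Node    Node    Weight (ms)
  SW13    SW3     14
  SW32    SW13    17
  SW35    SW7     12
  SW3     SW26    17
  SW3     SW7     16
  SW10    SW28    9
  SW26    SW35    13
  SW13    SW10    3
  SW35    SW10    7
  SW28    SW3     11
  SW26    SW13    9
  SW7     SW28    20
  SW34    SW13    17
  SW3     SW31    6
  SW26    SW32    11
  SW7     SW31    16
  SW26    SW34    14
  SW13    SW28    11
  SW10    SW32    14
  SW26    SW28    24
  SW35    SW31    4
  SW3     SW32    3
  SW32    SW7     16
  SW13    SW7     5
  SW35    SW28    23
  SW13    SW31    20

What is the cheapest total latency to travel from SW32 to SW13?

Enumerating some paths:
SW32 → SW7 → SW13: 16+5 = 21
SW32 → SW26 → SW13: 11+9 = 20
SW32 → SW13: 17 = 17
The minimum is 17 ms via SW32 → SW13.

17 ms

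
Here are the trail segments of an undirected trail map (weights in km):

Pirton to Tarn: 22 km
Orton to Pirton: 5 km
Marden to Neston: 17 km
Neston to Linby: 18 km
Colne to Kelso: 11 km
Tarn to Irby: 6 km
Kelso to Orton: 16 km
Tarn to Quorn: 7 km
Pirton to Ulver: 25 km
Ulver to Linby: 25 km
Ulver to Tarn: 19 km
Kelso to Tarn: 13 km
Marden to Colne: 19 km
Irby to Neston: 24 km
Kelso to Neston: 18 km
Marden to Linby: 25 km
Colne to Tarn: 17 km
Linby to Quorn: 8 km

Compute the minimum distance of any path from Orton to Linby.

Compare a few routes:
Orton - Kelso - Tarn - Quorn - Linby: 16+13+7+8 = 44
Orton - Pirton - Tarn - Quorn - Linby: 5+22+7+8 = 42
Cheapest is Orton - Pirton - Tarn - Quorn - Linby at 42 km.

42 km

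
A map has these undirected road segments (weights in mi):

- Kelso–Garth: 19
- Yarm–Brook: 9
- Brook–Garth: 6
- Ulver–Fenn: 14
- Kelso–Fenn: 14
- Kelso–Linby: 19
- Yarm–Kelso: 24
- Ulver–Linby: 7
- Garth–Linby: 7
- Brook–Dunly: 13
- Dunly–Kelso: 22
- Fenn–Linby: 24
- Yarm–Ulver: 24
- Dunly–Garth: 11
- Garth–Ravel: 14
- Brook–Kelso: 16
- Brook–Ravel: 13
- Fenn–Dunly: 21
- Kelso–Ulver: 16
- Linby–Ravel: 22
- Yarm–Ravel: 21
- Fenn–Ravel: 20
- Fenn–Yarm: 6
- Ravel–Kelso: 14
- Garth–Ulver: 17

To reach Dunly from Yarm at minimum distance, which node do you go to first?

Brook

Candidate routes:
Yarm → Brook → Dunly: 9+13 = 22
Yarm → Fenn → Dunly: 6+21 = 27
Yarm → Fenn → Kelso → Dunly: 6+14+22 = 42
Yarm → Brook → Garth → Dunly: 9+6+11 = 26
Cheapest is Yarm → Brook → Dunly at 22 mi.
So from Yarm the first move is to Brook.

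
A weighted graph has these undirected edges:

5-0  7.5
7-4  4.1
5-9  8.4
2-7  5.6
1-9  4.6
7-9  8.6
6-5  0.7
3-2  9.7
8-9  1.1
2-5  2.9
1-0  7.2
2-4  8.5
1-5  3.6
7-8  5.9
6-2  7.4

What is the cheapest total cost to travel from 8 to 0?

12.9

Settle nodes by increasing distance from 8:
8: 0
9: 1.1  (via 8)
1: 5.7  (via 9)
7: 5.9  (via 8)
5: 9.3  (via 1)
4: 10  (via 7)
6: 10  (via 5)
2: 11.5  (via 7)
0: 12.9  (via 1)
Shortest route: 8–9–1–0 = 12.9.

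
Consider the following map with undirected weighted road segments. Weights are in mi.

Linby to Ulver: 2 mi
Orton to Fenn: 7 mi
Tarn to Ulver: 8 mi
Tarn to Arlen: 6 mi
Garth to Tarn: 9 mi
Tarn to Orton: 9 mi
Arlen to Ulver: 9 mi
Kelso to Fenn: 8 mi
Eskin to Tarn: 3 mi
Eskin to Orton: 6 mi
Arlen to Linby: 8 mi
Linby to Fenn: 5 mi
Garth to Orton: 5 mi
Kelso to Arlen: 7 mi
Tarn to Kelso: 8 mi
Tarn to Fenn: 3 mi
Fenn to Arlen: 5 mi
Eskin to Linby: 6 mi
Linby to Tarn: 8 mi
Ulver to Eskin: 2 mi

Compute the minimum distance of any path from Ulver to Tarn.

Settle nodes by increasing distance from Ulver:
Ulver: 0
Linby: 2  (via Ulver)
Eskin: 2  (via Ulver)
Tarn: 5  (via Eskin)
Shortest route: Ulver → Eskin → Tarn = 5 mi.

5 mi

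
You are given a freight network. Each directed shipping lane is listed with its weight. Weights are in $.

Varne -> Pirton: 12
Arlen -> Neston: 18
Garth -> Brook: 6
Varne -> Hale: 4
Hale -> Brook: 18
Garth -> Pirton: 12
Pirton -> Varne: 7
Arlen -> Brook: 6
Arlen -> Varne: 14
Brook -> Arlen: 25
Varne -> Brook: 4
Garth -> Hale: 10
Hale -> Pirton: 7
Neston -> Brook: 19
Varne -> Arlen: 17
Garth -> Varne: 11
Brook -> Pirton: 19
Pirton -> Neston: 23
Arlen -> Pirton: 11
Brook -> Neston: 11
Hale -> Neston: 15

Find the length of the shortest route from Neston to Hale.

Shortest distances from Neston:
Neston: 0
Brook: 19  (via Neston)
Pirton: 38  (via Brook)
Arlen: 44  (via Brook)
Varne: 45  (via Pirton)
Hale: 49  (via Varne)
Shortest route: Neston → Brook → Pirton → Varne → Hale = $49.

$49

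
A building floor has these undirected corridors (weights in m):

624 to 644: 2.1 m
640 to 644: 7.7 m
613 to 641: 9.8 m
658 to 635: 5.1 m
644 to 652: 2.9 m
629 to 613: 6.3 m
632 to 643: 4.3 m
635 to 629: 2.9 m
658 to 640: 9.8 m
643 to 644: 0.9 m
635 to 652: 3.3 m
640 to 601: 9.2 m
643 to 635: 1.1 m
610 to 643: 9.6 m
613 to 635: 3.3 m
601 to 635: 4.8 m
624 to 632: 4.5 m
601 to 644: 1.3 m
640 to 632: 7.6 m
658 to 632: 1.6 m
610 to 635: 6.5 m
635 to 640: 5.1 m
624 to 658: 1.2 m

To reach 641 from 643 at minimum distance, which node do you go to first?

635

Candidate routes:
643 → 644 → 601 → 635 → 613 → 641: 0.9+1.3+4.8+3.3+9.8 = 20.1
643 → 635 → 613 → 641: 1.1+3.3+9.8 = 14.2
643 → 635 → 629 → 613 → 641: 1.1+2.9+6.3+9.8 = 20.1
Cheapest is 643 → 635 → 613 → 641 at 14.2 m.
So from 643 the first move is to 635.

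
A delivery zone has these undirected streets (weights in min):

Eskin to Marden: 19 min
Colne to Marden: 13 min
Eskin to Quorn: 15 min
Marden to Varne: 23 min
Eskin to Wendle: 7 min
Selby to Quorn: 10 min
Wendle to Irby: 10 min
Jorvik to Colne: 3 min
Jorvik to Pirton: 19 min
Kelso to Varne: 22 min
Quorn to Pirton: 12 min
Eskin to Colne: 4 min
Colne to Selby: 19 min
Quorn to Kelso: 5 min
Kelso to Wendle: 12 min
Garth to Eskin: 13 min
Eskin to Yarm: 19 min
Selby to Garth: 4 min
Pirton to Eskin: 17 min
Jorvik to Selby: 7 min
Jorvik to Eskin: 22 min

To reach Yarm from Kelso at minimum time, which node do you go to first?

Candidate routes:
Kelso–Wendle–Eskin–Yarm: 12+7+19 = 38
Kelso–Quorn–Eskin–Yarm: 5+15+19 = 39
Kelso–Quorn–Selby–Jorvik–Colne–Eskin–Yarm: 5+10+7+3+4+19 = 48
The minimum is 38 min via Kelso–Wendle–Eskin–Yarm.
So from Kelso the first move is to Wendle.

Wendle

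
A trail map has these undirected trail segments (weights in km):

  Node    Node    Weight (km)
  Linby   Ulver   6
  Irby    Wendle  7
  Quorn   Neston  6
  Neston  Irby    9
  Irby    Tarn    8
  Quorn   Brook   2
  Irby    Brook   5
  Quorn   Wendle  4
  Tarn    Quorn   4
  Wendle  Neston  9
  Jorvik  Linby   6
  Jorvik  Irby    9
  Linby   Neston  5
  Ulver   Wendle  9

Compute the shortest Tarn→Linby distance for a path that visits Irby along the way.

22 km

Best Tarn to Irby: Tarn–Irby costing 8
Shortest Irby→Linby: Irby–Neston–Linby = 14
Total via Irby: 8 + 14 = 22 km.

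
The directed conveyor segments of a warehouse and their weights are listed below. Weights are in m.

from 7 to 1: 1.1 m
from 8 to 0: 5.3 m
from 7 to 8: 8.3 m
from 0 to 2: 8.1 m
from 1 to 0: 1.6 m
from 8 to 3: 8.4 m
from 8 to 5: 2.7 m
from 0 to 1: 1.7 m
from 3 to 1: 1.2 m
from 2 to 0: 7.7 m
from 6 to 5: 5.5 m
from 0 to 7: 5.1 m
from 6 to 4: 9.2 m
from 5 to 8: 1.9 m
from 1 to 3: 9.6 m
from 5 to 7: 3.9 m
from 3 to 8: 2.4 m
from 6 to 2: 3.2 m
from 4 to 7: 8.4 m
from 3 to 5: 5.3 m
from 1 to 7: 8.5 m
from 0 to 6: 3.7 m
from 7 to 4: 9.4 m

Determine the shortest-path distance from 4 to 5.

19.4 m

Compare a few routes:
4 → 7 → 8 → 5: 8.4+8.3+2.7 = 19.4
4 → 7 → 1 → 0 → 6 → 5: 8.4+1.1+1.6+3.7+5.5 = 20.3
The minimum is 19.4 m via 4 → 7 → 8 → 5.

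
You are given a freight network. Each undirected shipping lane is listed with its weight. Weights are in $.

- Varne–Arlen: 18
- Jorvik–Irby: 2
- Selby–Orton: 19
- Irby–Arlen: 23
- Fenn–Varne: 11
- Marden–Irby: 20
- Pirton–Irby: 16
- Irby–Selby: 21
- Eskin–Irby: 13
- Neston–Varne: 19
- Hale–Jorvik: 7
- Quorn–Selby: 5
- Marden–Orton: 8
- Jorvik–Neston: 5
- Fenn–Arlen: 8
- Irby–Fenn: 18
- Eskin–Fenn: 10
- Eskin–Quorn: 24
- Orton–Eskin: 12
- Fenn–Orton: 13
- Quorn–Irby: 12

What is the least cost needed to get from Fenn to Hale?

Enumerating some paths:
Fenn → Irby → Jorvik → Hale: 18+2+7 = 27
Fenn → Varne → Neston → Jorvik → Hale: 11+19+5+7 = 42
Fenn → Arlen → Irby → Jorvik → Hale: 8+23+2+7 = 40
Fenn → Eskin → Irby → Jorvik → Hale: 10+13+2+7 = 32
Cheapest is Fenn → Irby → Jorvik → Hale at $27.

$27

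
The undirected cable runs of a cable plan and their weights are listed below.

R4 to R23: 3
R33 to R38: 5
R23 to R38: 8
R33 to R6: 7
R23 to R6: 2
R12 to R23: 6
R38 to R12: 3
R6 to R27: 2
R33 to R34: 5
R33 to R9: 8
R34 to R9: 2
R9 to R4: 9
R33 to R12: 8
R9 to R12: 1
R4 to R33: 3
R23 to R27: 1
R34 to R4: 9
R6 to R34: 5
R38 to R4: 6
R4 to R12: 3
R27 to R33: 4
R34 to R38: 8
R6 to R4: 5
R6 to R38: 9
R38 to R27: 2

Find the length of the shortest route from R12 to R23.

6

Compare a few routes:
R12–R23: 6 = 6
R12–R38–R27–R6–R23: 3+2+2+2 = 9
R12–R9–R34–R6–R23: 1+2+5+2 = 10
Cheapest is R12–R23 at 6.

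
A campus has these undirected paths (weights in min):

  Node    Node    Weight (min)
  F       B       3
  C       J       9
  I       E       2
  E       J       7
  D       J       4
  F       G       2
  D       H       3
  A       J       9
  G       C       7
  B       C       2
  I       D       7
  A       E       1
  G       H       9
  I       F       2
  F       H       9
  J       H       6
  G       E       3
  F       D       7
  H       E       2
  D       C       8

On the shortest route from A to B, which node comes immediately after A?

Enumerating some paths:
A–E–G–F–B: 1+3+2+3 = 9
A–E–I–F–B: 1+2+2+3 = 8
A–E–G–C–B: 1+3+7+2 = 13
The minimum is 8 min via A–E–I–F–B.
So from A the first move is to E.

E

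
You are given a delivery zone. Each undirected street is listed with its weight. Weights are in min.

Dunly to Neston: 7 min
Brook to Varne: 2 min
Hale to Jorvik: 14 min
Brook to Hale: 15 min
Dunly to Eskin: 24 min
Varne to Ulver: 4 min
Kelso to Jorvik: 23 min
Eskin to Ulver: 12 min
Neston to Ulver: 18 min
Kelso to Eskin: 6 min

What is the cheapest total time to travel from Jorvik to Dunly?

Shortest distances from Jorvik:
Jorvik: 0
Hale: 14  (via Jorvik)
Kelso: 23  (via Jorvik)
Brook: 29  (via Hale)
Eskin: 29  (via Kelso)
Varne: 31  (via Brook)
Ulver: 35  (via Varne)
Dunly: 53  (via Eskin)
Shortest route: Jorvik → Kelso → Eskin → Dunly = 53 min.

53 min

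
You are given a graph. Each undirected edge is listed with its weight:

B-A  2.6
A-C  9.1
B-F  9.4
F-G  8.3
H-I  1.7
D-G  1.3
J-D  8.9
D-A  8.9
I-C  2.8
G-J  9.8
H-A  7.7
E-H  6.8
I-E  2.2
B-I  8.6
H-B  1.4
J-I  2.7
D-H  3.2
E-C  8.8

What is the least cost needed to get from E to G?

8.4

Candidate routes:
E - I - H - D - G: 2.2+1.7+3.2+1.3 = 8.4
E - H - D - G: 6.8+3.2+1.3 = 11.3
The minimum is 8.4 via E - I - H - D - G.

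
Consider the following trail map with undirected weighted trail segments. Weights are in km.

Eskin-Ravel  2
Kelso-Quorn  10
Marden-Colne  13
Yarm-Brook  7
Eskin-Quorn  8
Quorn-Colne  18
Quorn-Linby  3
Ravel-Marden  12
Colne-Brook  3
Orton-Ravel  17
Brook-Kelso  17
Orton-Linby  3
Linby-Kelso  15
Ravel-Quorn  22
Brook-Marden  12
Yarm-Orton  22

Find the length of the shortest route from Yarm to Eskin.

Running Dijkstra from Yarm:
Yarm: 0
Brook: 7  (via Yarm)
Colne: 10  (via Brook)
Marden: 19  (via Brook)
Orton: 22  (via Yarm)
Kelso: 24  (via Brook)
Linby: 25  (via Orton)
Quorn: 28  (via Colne)
Ravel: 31  (via Marden)
Eskin: 33  (via Ravel)
Shortest route: Yarm–Brook–Marden–Ravel–Eskin = 33 km.

33 km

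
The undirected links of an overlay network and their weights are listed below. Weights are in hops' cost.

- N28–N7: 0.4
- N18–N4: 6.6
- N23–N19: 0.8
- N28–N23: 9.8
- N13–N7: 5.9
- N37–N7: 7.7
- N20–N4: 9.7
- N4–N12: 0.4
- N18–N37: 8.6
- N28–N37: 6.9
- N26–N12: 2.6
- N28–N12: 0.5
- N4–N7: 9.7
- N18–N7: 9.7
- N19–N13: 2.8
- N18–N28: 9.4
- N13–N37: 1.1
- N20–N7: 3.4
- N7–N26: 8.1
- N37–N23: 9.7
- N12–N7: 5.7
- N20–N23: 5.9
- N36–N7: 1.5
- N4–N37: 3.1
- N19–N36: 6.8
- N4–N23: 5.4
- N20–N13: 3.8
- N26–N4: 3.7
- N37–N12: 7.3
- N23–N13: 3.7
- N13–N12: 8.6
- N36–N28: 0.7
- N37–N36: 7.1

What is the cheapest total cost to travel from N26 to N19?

Settle nodes by increasing distance from N26:
N26: 0
N12: 2.6  (via N26)
N4: 3  (via N12)
N28: 3.1  (via N12)
N7: 3.5  (via N28)
N36: 3.8  (via N28)
N37: 6.1  (via N4)
N20: 6.9  (via N7)
N13: 7.2  (via N37)
N23: 8.4  (via N4)
N19: 9.2  (via N23)
Shortest route: N26–N12–N4–N23–N19 = 9.2 hops' cost.

9.2 hops' cost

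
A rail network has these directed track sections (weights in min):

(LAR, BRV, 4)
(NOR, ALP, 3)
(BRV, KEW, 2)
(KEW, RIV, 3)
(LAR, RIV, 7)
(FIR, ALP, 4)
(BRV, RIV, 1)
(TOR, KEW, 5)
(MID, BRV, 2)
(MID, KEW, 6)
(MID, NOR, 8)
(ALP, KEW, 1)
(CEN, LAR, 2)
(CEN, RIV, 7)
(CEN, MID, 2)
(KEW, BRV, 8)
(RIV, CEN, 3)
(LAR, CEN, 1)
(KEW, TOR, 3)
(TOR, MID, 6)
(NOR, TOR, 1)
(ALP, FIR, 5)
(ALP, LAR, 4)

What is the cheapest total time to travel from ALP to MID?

Shortest distances from ALP:
ALP: 0
KEW: 1  (via ALP)
LAR: 4  (via ALP)
TOR: 4  (via KEW)
RIV: 4  (via KEW)
FIR: 5  (via ALP)
CEN: 5  (via LAR)
MID: 7  (via CEN)
Shortest route: ALP–LAR–CEN–MID = 7 min.

7 min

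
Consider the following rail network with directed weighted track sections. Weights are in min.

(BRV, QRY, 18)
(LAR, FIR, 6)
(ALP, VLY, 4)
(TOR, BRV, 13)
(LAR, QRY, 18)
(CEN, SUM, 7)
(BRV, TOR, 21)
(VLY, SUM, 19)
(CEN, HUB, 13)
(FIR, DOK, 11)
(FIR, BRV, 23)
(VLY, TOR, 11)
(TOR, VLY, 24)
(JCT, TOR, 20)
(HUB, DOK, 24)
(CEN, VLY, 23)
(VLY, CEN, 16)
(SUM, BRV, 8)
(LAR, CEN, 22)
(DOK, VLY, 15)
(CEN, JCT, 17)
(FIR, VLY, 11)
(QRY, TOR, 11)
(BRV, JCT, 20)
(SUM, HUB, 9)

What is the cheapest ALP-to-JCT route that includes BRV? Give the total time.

Shortest ALP→BRV: ALP–VLY–TOR–BRV = 28
Shortest BRV→JCT: BRV–JCT = 20
Total via BRV: 28 + 20 = 48 min.

48 min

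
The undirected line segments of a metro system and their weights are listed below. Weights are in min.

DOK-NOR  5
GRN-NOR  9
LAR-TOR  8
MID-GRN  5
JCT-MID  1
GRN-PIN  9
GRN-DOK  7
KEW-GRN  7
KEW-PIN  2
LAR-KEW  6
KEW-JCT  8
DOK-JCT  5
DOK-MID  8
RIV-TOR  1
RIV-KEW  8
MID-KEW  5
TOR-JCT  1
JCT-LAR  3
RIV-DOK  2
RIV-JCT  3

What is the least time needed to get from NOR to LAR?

12 min

Enumerating some paths:
NOR–DOK–JCT–LAR: 5+5+3 = 13
NOR–DOK–RIV–TOR–JCT–LAR: 5+2+1+1+3 = 12
Cheapest is NOR–DOK–RIV–TOR–JCT–LAR at 12 min.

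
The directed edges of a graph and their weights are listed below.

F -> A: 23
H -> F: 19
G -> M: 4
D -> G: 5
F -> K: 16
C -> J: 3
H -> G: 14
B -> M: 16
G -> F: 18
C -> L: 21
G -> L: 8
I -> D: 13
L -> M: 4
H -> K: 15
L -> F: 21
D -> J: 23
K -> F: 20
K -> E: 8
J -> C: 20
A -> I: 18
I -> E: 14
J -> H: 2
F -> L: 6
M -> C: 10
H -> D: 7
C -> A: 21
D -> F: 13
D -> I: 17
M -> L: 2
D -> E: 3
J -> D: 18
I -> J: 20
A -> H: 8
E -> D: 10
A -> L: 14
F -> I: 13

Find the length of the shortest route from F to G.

Shortest distances from F:
F: 0
L: 6  (via F)
M: 10  (via L)
I: 13  (via F)
K: 16  (via F)
C: 20  (via M)
A: 23  (via F)
J: 23  (via C)
E: 24  (via K)
H: 25  (via J)
D: 26  (via I)
G: 31  (via D)
Shortest route: F–I–D–G = 31.

31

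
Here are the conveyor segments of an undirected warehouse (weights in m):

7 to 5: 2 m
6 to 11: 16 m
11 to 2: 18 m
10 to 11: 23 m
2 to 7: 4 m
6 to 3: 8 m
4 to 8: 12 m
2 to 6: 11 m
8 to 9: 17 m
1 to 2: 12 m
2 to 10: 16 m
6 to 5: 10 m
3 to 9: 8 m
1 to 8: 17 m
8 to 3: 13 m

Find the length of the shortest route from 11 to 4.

49 m

Candidate routes:
11 → 6 → 3 → 9 → 8 → 4: 16+8+8+17+12 = 61
11 → 2 → 1 → 8 → 4: 18+12+17+12 = 59
11 → 6 → 3 → 8 → 4: 16+8+13+12 = 49
Cheapest is 11 → 6 → 3 → 8 → 4 at 49 m.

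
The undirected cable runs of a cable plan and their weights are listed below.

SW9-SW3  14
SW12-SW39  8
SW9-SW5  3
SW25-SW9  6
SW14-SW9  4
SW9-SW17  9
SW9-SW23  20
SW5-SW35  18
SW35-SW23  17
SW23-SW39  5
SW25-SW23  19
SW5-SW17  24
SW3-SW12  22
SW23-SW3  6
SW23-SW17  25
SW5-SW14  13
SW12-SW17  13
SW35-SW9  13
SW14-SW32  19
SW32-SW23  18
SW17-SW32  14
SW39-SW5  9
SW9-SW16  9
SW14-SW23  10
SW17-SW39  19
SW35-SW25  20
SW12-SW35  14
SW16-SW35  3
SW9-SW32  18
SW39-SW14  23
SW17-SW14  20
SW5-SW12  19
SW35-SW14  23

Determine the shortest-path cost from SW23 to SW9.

14

Shortest distances from SW23:
SW23: 0
SW39: 5  (via SW23)
SW3: 6  (via SW23)
SW14: 10  (via SW23)
SW12: 13  (via SW39)
SW9: 14  (via SW14)
Shortest route: SW23–SW14–SW9 = 14.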